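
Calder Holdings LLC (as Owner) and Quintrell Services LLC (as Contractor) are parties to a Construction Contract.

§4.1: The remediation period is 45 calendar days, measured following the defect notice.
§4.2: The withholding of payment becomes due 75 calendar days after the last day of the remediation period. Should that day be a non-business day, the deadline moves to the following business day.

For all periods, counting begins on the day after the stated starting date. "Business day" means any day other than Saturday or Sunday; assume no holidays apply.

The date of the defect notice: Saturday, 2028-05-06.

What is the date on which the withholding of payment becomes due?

2028-09-04

The last day of the remediation period: 2028-05-06 + 45 days = 2028-06-20.
The date on which the withholding of payment becomes due: 75 calendar days after 2028-06-20 is 2028-09-03. That falls on a Sunday, so it rolls to the next business day, Monday, 2028-09-04.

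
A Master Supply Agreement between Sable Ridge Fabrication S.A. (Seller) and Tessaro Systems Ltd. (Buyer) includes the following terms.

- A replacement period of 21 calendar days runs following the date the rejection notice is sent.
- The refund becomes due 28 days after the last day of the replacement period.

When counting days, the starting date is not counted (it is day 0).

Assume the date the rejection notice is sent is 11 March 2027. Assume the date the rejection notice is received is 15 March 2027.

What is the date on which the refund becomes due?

Adding 21 calendar days to 11 March 2027 gives 1 April 2027, which is the last day of the replacement period.
The date on which the refund becomes due: 28 calendar days after 1 April 2027 is 29 April 2027.

29 April 2027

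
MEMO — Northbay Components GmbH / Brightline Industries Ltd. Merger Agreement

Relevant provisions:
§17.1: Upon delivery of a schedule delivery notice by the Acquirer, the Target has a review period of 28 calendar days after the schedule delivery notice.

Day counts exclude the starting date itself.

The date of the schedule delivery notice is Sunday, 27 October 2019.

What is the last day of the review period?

The last day of the review period: 28 calendar days after 27 October 2019 is 24 November 2019.

24 November 2019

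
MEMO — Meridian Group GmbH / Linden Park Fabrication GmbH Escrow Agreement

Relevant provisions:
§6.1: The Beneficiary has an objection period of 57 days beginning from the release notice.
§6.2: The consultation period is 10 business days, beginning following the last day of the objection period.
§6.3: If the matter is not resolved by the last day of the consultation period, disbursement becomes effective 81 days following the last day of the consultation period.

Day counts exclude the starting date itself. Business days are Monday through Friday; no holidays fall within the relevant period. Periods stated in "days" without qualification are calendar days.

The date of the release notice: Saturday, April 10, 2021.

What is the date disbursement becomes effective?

September 7, 2021

The last day of the objection period: 57 calendar days after April 10, 2021 is June 6, 2021.
The last day of the consultation period: counting 10 business days from Sunday, June 6, 2021 (Jun 7, Jun 8, Jun 9, Jun 10, Jun 11, Jun 14, Jun 15, Jun 16, Jun 17, Jun 18, skipping weekends) reaches Friday, June 18, 2021.
The date disbursement becomes effective: June 18, 2021 + 81 days = September 7, 2021.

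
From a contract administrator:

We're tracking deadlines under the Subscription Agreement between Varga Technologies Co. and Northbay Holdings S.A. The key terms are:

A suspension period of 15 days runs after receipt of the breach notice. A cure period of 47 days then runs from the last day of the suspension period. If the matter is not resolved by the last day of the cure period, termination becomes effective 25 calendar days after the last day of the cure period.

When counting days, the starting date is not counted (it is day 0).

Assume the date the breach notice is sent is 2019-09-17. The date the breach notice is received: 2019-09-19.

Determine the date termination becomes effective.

The last day of the suspension period: 2019-09-19 + 15 days = 2019-10-04.
The last day of the cure period: 2019-10-04 + 47 days = 2019-11-20.
Adding 25 calendar days to 2019-11-20 gives 2019-12-15, which is the date termination becomes effective.

2019-12-15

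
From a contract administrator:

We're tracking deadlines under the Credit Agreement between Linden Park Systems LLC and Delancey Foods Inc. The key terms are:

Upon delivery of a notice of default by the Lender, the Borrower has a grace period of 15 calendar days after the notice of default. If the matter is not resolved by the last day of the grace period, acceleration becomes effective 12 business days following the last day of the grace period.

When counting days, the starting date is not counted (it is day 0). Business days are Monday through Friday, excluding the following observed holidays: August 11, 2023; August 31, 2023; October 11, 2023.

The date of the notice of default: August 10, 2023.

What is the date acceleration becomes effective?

The last day of the grace period: 15 calendar days after August 10, 2023 is August 25, 2023.
The date acceleration becomes effective: 12 business days after Friday, August 25, 2023, skipping weekends and the listed holiday on Aug 31 — Aug 28, Aug 29, Aug 30, Sep 1, …, Sep 11, Sep 12, Sep 13 — lands on Wednesday, September 13, 2023.

September 13, 2023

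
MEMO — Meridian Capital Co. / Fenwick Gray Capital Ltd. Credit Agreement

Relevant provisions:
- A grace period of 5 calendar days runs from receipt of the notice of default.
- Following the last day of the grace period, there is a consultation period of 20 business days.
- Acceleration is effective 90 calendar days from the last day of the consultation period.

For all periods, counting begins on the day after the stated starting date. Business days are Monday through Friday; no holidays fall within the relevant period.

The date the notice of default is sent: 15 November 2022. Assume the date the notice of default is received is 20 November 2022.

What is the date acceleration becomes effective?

The last day of the grace period: 5 calendar days after 20 November 2022 is 25 November 2022.
The last day of the consultation period: counting 20 business days from Friday, 25 November 2022 (Nov 28, Nov 29, Nov 30, Dec 1, …, Dec 21, Dec 22, Dec 23, skipping weekends) reaches Friday, 23 December 2022.
The date acceleration becomes effective: 90 calendar days after 23 December 2022 is 23 March 2023.

23 March 2023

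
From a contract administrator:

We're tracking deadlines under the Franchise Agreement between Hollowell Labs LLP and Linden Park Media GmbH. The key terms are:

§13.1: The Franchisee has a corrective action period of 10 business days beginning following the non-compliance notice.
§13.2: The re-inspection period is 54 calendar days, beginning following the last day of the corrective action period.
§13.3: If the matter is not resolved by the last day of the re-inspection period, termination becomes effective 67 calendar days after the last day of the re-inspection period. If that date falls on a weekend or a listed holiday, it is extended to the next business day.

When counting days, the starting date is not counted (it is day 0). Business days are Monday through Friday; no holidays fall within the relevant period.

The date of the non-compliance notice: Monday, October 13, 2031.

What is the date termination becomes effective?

The last day of the corrective action period: counting 10 business days from Monday, October 13, 2031 (Oct 14, Oct 15, Oct 16, Oct 17, Oct 20, Oct 21, Oct 22, Oct 23, Oct 24, Oct 27, skipping weekends) reaches Monday, October 27, 2031.
The last day of the re-inspection period: October 27, 2031 + 54 days = December 20, 2031.
The date termination becomes effective: December 20, 2031 + 67 days = February 25, 2032. February 25, 2032 is a Wednesday, so no roll-forward applies.

February 25, 2032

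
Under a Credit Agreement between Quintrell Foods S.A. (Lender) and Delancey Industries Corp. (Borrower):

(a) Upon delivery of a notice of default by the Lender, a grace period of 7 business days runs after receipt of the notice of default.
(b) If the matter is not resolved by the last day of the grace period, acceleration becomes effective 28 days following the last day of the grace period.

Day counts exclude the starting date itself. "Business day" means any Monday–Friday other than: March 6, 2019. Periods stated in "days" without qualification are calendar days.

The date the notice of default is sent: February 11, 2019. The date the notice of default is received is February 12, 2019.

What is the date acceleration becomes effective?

March 21, 2019

The last day of the grace period: 7 business days after Tuesday, February 12, 2019, skipping weekends — Feb 13, Feb 14, Feb 15, Feb 18, Feb 19, Feb 20, Feb 21 — lands on Thursday, February 21, 2019.
The date acceleration becomes effective: February 21, 2019 + 28 days = March 21, 2019.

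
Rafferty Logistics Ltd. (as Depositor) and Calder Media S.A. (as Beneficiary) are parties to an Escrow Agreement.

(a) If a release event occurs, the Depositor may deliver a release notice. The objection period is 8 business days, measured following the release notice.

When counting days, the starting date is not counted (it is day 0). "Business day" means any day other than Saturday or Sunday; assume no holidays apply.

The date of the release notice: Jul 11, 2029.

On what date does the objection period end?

The last day of the objection period: 8 business days after Wednesday, Jul 11, 2029, skipping weekends — Jul 12, Jul 13, Jul 16, Jul 17, Jul 18, Jul 19, Jul 20, Jul 23 — lands on Monday, Jul 23, 2029.

Jul 23, 2029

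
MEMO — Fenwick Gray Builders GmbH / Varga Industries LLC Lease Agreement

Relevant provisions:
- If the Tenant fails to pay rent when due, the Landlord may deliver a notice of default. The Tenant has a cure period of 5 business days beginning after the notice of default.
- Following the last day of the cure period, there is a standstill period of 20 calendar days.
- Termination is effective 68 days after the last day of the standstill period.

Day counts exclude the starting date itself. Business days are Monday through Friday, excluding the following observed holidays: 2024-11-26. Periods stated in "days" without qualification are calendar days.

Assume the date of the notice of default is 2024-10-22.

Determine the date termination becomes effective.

2025-01-25

The last day of the cure period: 5 business days after Tuesday, 2024-10-22, skipping weekends — Oct 23, Oct 24, Oct 25, Oct 28, Oct 29 — lands on Tuesday, 2024-10-29.
Adding 20 calendar days to 2024-10-29 gives 2024-11-18, which is the last day of the standstill period.
The date termination becomes effective: 2024-11-18 + 68 days = 2025-01-25.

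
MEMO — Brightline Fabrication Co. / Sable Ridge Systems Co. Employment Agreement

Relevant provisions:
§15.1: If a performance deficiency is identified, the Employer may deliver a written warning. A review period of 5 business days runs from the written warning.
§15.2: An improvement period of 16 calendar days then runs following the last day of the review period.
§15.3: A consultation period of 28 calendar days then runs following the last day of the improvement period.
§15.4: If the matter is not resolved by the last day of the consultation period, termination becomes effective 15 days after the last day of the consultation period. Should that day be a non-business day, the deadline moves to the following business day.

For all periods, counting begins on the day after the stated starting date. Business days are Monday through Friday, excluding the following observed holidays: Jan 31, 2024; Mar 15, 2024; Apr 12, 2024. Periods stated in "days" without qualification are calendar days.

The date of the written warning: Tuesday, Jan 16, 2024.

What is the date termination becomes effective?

From Tuesday, Jan 16, 2024, 5 business days (Jan 17, Jan 18, Jan 19, Jan 22, Jan 23, skipping weekends) brings us to Tuesday, Jan 23, 2024, which is the last day of the review period.
The last day of the improvement period: 16 calendar days after Jan 23, 2024 is Feb 8, 2024.
The last day of the consultation period: Feb 8, 2024 + 28 days = Mar 7, 2024.
The date termination becomes effective: 15 calendar days after Mar 7, 2024 is Mar 22, 2024. Mar 22, 2024 is a Friday and is not a listed holiday, so no roll-forward applies.

Mar 22, 2024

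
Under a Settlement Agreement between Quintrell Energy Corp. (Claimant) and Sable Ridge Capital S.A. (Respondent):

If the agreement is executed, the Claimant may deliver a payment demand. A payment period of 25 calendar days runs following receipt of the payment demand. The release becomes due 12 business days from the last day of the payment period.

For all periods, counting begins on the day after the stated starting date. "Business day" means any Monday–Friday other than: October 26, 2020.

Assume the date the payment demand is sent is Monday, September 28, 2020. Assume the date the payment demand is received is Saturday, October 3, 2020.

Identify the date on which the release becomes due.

November 13, 2020

The last day of the payment period: 25 calendar days after October 3, 2020 is October 28, 2020.
The date on which the release becomes due: counting 12 business days from Wednesday, October 28, 2020 (Oct 29, Oct 30, Nov 2, Nov 3, …, Nov 11, Nov 12, Nov 13, skipping weekends) reaches Friday, November 13, 2020.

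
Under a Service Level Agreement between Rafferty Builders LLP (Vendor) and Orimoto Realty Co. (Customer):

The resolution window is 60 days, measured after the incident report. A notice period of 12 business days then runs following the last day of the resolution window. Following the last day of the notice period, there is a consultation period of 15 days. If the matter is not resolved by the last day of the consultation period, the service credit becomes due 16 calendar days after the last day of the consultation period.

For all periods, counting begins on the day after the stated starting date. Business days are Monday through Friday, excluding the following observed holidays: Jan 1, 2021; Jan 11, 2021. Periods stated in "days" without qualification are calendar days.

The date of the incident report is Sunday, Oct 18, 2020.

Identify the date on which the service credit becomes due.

The last day of the resolution window: 60 calendar days after Oct 18, 2020 is Dec 17, 2020.
The last day of the notice period: counting 12 business days from Thursday, Dec 17, 2020 (Dec 18, Dec 21, Dec 22, Dec 23, …, Dec 31, Jan 4, Jan 5, skipping weekends and the listed holiday on Jan 1) reaches Tuesday, Jan 5, 2021.
The last day of the consultation period: 15 calendar days after Jan 5, 2021 is Jan 20, 2021.
Adding 16 calendar days to Jan 20, 2021 gives Feb 5, 2021, which is the date on which the service credit becomes due.

Feb 5, 2021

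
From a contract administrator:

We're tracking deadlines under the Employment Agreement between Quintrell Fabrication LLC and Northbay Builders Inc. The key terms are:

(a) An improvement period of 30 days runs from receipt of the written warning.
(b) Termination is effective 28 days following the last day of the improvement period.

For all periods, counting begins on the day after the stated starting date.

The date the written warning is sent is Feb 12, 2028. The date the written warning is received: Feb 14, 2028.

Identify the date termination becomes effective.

Apr 12, 2028

Adding 30 calendar days to Feb 14, 2028 gives Mar 15, 2028, which is the last day of the improvement period.
Adding 28 calendar days to Mar 15, 2028 gives Apr 12, 2028, which is the date termination becomes effective.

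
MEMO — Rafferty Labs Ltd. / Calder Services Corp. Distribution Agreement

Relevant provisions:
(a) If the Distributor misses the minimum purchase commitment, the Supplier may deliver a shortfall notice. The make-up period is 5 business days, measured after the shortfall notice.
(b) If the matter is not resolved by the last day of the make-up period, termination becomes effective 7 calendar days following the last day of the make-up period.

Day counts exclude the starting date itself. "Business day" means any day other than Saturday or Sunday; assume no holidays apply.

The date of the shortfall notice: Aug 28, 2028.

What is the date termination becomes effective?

Sep 11, 2028

The last day of the make-up period: counting 5 business days from Monday, Aug 28, 2028 (Aug 29, Aug 30, Aug 31, Sep 1, Sep 4, skipping weekends) reaches Monday, Sep 4, 2028.
Adding 7 calendar days to Sep 4, 2028 gives Sep 11, 2028, which is the date termination becomes effective.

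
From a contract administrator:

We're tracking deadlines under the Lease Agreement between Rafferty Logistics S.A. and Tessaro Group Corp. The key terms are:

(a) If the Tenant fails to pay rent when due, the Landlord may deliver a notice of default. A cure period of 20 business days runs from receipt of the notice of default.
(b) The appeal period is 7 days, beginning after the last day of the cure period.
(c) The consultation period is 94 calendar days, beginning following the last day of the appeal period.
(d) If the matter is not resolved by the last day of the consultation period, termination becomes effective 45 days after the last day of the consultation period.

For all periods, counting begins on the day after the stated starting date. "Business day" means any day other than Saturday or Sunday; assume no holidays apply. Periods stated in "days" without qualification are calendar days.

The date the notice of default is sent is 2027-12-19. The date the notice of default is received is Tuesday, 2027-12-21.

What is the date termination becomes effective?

The last day of the cure period: counting 20 business days from Tuesday, 2027-12-21 (Dec 22, Dec 23, Dec 24, Dec 27, …, Jan 14, Jan 17, Jan 18, skipping weekends) reaches Tuesday, 2028-01-18.
The last day of the appeal period: 7 calendar days after 2028-01-18 is 2028-01-25.
The last day of the consultation period: 2028-01-25 + 94 days = 2028-04-28.
The date termination becomes effective: 2028-04-28 + 45 days = 2028-06-12.

2028-06-12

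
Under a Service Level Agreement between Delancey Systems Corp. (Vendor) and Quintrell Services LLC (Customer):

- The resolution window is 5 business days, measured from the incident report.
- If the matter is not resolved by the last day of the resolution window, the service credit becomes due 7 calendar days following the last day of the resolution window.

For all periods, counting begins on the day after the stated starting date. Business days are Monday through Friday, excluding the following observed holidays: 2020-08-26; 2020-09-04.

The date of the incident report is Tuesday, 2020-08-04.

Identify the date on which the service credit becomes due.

From Tuesday, 2020-08-04, 5 business days (Aug 5, Aug 6, Aug 7, Aug 10, Aug 11, skipping weekends) brings us to Tuesday, 2020-08-11, which is the last day of the resolution window.
The date on which the service credit becomes due: 2020-08-11 + 7 days = 2020-08-18.

2020-08-18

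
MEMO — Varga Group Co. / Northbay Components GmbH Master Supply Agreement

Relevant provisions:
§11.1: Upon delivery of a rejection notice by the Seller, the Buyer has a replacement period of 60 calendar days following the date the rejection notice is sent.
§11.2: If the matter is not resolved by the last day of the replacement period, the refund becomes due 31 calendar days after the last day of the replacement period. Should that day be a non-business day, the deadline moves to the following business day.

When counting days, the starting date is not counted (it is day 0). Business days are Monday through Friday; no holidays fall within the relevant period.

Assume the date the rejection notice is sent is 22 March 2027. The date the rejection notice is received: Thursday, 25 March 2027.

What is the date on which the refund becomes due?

Adding 60 calendar days to 22 March 2027 gives 21 May 2027, which is the last day of the replacement period.
The date on which the refund becomes due: 31 calendar days after 21 May 2027 is 21 June 2027. 21 June 2027 is a Monday, so no roll-forward applies.

21 June 2027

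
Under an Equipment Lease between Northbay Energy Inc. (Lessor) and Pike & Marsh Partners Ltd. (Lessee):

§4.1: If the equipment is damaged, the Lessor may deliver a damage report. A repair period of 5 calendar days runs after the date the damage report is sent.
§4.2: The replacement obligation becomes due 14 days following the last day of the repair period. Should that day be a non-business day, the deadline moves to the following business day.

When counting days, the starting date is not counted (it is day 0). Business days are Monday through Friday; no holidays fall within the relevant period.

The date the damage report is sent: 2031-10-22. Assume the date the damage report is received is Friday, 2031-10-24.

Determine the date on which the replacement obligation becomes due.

The last day of the repair period: 2031-10-22 + 5 days = 2031-10-27.
The date on which the replacement obligation becomes due: 14 calendar days after 2031-10-27 is 2031-11-10. 2031-11-10 is a Monday, so no roll-forward applies.

2031-11-10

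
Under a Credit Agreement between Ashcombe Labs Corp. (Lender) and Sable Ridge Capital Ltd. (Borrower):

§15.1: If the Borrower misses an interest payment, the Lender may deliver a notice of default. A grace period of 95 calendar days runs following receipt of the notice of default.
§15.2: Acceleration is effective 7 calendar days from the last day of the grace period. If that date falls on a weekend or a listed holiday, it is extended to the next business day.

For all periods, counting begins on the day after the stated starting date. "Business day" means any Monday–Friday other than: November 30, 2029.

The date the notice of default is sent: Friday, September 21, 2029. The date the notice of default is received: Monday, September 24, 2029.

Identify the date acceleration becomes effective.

January 4, 2030

The last day of the grace period: September 24, 2029 + 95 days = December 28, 2029.
Adding 7 calendar days to December 28, 2029 gives January 4, 2030, which is the date acceleration becomes effective. January 4, 2030 is a Friday and is not a listed holiday, so no roll-forward applies.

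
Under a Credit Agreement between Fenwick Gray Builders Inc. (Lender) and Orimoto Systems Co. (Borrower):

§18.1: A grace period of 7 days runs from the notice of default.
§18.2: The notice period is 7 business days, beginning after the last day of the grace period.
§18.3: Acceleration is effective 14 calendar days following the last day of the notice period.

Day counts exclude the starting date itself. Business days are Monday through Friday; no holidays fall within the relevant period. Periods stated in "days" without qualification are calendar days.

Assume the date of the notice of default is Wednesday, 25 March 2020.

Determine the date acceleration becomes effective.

24 April 2020

The last day of the grace period: 7 calendar days after 25 March 2020 is 1 April 2020.
From Wednesday, 1 April 2020, 7 business days (Apr 2, Apr 3, Apr 6, Apr 7, Apr 8, Apr 9, Apr 10, skipping weekends) brings us to Friday, 10 April 2020, which is the last day of the notice period.
The date acceleration becomes effective: 10 April 2020 + 14 days = 24 April 2020.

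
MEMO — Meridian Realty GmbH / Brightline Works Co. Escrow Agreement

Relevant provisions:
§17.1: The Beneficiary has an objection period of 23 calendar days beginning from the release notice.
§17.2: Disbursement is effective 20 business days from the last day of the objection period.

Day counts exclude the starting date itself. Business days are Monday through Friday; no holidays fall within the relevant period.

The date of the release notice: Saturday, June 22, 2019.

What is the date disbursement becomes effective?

August 12, 2019

Adding 23 calendar days to June 22, 2019 gives July 15, 2019, which is the last day of the objection period.
The date disbursement becomes effective: 20 business days after Monday, July 15, 2019, skipping weekends — Jul 16, Jul 17, Jul 18, Jul 19, …, Aug 8, Aug 9, Aug 12 — lands on Monday, August 12, 2019.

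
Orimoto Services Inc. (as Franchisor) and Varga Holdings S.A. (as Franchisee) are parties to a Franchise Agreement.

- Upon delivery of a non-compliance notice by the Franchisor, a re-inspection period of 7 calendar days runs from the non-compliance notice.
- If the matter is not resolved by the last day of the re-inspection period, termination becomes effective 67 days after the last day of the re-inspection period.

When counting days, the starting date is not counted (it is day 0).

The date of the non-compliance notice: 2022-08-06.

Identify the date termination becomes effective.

2022-10-19

Adding 7 calendar days to 2022-08-06 gives 2022-08-13, which is the last day of the re-inspection period.
Adding 67 calendar days to 2022-08-13 gives 2022-10-19, which is the date termination becomes effective.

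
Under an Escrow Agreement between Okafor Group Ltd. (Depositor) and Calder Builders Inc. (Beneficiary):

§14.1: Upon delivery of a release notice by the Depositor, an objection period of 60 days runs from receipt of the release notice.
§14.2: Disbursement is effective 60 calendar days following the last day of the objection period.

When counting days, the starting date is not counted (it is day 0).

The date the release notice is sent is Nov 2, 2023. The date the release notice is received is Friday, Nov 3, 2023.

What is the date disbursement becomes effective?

Mar 2, 2024

The last day of the objection period: Nov 3, 2023 + 60 days = Jan 2, 2024.
Adding 60 calendar days to Jan 2, 2024 gives Mar 2, 2024, which is the date disbursement becomes effective.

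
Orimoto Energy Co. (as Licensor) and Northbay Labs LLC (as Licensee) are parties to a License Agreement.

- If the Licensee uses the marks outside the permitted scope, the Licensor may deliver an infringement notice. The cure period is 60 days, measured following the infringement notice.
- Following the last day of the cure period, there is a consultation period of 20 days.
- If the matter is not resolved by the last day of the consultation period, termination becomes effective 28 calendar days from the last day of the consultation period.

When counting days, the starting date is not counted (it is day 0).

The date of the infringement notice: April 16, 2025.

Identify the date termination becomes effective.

The last day of the cure period: 60 calendar days after April 16, 2025 is June 15, 2025.
The last day of the consultation period: June 15, 2025 + 20 days = July 5, 2025.
The date termination becomes effective: 28 calendar days after July 5, 2025 is August 2, 2025.

August 2, 2025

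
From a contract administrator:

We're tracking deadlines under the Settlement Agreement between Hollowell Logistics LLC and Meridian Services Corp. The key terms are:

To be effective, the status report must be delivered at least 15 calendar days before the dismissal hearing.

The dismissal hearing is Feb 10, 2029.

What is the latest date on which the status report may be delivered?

Jan 26, 2029

Feb 10, 2029 minus 15 days is Jan 26, 2029.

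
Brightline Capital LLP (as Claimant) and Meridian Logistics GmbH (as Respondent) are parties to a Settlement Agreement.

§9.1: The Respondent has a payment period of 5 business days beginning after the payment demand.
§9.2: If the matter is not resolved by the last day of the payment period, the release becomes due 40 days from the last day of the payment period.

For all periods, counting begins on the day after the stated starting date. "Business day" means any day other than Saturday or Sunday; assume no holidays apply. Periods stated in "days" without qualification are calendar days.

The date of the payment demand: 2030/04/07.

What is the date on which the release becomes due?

From Sunday, 2030/04/07, 5 business days (Apr 8, Apr 9, Apr 10, Apr 11, Apr 12, skipping weekends) brings us to Friday, 2030/04/12, which is the last day of the payment period.
The date on which the release becomes due: 2030/04/12 + 40 days = 2030/05/22.

2030/05/22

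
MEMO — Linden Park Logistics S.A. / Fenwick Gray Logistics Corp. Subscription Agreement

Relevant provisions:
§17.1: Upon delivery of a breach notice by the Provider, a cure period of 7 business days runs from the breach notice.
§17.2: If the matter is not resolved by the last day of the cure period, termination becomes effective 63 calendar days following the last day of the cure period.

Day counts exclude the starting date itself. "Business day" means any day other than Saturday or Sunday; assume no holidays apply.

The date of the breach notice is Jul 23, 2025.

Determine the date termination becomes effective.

Oct 3, 2025

From Wednesday, Jul 23, 2025, 7 business days (Jul 24, Jul 25, Jul 28, Jul 29, Jul 30, Jul 31, Aug 1, skipping weekends) brings us to Friday, Aug 1, 2025, which is the last day of the cure period.
The date termination becomes effective: 63 calendar days after Aug 1, 2025 is Oct 3, 2025.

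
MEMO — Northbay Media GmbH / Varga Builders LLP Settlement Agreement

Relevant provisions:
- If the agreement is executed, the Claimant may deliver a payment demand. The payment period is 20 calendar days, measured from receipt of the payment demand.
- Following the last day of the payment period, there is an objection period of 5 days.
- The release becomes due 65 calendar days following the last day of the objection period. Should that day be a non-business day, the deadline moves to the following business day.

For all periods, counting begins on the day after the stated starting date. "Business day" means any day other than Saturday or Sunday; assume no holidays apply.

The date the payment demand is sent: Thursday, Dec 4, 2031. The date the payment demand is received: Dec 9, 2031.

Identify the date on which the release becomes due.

Mar 8, 2032

The last day of the payment period: Dec 9, 2031 + 20 days = Dec 29, 2031.
Adding 5 calendar days to Dec 29, 2031 gives Jan 3, 2032, which is the last day of the objection period.
Adding 65 calendar days to Jan 3, 2032 gives Mar 8, 2032, which is the date on which the release becomes due. Mar 8, 2032 is a Monday, so no roll-forward applies.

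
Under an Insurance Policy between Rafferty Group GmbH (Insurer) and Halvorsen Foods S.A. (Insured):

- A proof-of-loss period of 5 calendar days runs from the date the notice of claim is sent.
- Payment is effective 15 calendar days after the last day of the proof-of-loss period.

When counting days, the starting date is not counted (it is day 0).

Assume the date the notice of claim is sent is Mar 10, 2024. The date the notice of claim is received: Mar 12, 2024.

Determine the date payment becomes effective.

The last day of the proof-of-loss period: 5 calendar days after Mar 10, 2024 is Mar 15, 2024.
The date payment becomes effective: 15 calendar days after Mar 15, 2024 is Mar 30, 2024.

Mar 30, 2024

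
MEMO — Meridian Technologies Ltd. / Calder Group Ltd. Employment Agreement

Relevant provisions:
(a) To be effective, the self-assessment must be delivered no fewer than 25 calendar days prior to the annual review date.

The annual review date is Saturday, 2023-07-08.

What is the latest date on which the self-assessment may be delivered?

2023-06-13

2023-07-08 minus 25 days is 2023-06-13.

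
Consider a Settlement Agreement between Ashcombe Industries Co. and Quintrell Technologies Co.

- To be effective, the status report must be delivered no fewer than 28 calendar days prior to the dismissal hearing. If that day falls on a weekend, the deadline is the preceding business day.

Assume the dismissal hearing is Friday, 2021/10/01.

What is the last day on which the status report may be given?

2021/09/03

2021/10/01 minus 28 days is 2021/09/03. That is a Friday, so no adjustment is needed.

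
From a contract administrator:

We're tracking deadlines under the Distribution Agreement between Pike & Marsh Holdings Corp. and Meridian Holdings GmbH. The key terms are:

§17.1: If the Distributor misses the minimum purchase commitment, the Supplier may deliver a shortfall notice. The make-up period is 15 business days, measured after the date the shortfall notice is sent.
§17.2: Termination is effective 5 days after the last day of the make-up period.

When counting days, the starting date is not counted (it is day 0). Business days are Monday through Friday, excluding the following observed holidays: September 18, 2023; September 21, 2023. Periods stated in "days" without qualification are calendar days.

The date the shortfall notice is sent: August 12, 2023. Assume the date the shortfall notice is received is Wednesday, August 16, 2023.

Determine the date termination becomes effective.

The last day of the make-up period: 15 business days after Saturday, August 12, 2023, skipping weekends — Aug 14, Aug 15, Aug 16, Aug 17, …, Aug 30, Aug 31, Sep 1 — lands on Friday, September 1, 2023.
The date termination becomes effective: September 1, 2023 + 5 days = September 6, 2023.

September 6, 2023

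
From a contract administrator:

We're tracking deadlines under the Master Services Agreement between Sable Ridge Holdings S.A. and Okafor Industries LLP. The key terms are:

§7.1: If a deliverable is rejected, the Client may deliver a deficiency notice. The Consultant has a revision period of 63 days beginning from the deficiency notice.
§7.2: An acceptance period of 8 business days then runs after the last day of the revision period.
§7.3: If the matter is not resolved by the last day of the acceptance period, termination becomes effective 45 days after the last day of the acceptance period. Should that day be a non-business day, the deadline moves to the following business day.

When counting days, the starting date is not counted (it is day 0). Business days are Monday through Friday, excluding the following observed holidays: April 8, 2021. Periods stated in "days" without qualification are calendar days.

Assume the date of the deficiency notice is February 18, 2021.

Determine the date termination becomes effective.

Adding 63 calendar days to February 18, 2021 gives April 22, 2021, which is the last day of the revision period.
The last day of the acceptance period: counting 8 business days from Thursday, April 22, 2021 (Apr 23, Apr 26, Apr 27, Apr 28, Apr 29, Apr 30, May 3, May 4, skipping weekends) reaches Tuesday, May 4, 2021.
Adding 45 calendar days to May 4, 2021 gives June 18, 2021, which is the date termination becomes effective. June 18, 2021 is a Friday and is not a listed holiday, so no roll-forward applies.

June 18, 2021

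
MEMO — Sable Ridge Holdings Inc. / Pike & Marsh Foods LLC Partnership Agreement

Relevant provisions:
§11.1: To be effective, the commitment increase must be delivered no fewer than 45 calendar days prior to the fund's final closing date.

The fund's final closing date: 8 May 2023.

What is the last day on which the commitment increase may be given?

Counting back 45 calendar days from 8 May 2023 gives 24 March 2023.

24 March 2023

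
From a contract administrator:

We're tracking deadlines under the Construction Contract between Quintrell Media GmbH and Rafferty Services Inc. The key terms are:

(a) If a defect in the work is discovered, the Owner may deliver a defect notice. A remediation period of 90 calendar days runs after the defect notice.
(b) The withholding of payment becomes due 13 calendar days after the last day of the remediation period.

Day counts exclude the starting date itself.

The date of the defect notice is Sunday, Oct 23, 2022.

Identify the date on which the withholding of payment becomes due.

Feb 3, 2023

The last day of the remediation period: Oct 23, 2022 + 90 days = Jan 21, 2023.
The date on which the withholding of payment becomes due: Jan 21, 2023 + 13 days = Feb 3, 2023.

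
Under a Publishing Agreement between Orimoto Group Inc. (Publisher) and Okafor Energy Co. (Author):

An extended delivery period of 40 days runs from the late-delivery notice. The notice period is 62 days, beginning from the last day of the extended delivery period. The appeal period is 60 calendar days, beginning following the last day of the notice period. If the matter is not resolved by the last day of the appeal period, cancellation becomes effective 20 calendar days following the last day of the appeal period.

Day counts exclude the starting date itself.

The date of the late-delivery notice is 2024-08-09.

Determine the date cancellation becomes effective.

2025-02-07

The last day of the extended delivery period: 2024-08-09 + 40 days = 2024-09-18.
The last day of the notice period: 62 calendar days after 2024-09-18 is 2024-11-19.
Adding 60 calendar days to 2024-11-19 gives 2025-01-18, which is the last day of the appeal period.
The date cancellation becomes effective: 20 calendar days after 2025-01-18 is 2025-02-07.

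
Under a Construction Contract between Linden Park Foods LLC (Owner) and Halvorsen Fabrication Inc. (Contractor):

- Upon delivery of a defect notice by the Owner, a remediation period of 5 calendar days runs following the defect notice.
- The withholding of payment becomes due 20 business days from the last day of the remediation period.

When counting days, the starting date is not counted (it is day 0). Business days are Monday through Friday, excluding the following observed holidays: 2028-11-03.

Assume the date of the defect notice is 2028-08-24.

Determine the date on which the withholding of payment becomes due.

2028-09-26

The last day of the remediation period: 2028-08-24 + 5 days = 2028-08-29.
The date on which the withholding of payment becomes due: counting 20 business days from Tuesday, 2028-08-29 (Aug 30, Aug 31, Sep 1, Sep 4, …, Sep 22, Sep 25, Sep 26, skipping weekends) reaches Tuesday, 2028-09-26.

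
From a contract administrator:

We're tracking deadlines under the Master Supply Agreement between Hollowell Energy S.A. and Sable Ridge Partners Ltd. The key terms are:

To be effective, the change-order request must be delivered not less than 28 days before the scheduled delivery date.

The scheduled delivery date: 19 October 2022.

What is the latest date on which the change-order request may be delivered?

21 September 2022

Counting back 28 calendar days from 19 October 2022 gives 21 September 2022.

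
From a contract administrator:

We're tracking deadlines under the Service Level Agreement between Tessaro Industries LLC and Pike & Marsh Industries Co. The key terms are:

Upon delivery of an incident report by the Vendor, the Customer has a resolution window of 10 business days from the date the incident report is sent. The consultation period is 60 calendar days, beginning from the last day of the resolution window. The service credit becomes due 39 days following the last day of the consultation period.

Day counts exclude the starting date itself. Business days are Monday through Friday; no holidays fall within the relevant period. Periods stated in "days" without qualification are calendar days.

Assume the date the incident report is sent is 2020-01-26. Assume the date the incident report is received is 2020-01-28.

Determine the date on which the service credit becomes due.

From Sunday, 2020-01-26, 10 business days (Jan 27, Jan 28, Jan 29, Jan 30, Jan 31, Feb 3, Feb 4, Feb 5, Feb 6, Feb 7, skipping weekends) brings us to Friday, 2020-02-07, which is the last day of the resolution window.
Adding 60 calendar days to 2020-02-07 gives 2020-04-07, which is the last day of the consultation period.
The date on which the service credit becomes due: 2020-04-07 + 39 days = 2020-05-16.

2020-05-16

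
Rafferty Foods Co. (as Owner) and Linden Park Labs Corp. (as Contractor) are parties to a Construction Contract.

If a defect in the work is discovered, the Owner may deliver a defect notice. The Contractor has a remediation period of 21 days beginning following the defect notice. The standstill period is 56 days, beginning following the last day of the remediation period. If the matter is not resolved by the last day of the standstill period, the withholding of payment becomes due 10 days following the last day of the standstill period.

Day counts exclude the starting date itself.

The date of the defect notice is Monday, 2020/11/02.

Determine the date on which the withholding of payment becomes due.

The last day of the remediation period: 21 calendar days after 2020/11/02 is 2020/11/23.
Adding 56 calendar days to 2020/11/23 gives 2021/01/18, which is the last day of the standstill period.
Adding 10 calendar days to 2021/01/18 gives 2021/01/28, which is the date on which the withholding of payment becomes due.

2021/01/28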